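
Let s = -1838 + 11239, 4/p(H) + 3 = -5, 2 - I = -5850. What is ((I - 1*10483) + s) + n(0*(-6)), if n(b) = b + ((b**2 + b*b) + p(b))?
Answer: 9539/2 ≈ 4769.5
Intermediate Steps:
I = 5852 (I = 2 - 1*(-5850) = 2 + 5850 = 5852)
p(H) = -1/2 (p(H) = 4/(-3 - 5) = 4/(-8) = 4*(-1/8) = -1/2)
s = 9401
n(b) = -1/2 + b + 2*b**2 (n(b) = b + ((b**2 + b*b) - 1/2) = b + ((b**2 + b**2) - 1/2) = b + (2*b**2 - 1/2) = b + (-1/2 + 2*b**2) = -1/2 + b + 2*b**2)
((I - 1*10483) + s) + n(0*(-6)) = ((5852 - 1*10483) + 9401) + (-1/2 + 0*(-6) + 2*(0*(-6))**2) = ((5852 - 10483) + 9401) + (-1/2 + 0 + 2*0**2) = (-4631 + 9401) + (-1/2 + 0 + 2*0) = 4770 + (-1/2 + 0 + 0) = 4770 - 1/2 = 9539/2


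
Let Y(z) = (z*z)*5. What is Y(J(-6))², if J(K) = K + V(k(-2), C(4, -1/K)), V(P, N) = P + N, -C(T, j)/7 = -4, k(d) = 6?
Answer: 15366400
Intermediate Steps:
C(T, j) = 28 (C(T, j) = -7*(-4) = 28)
V(P, N) = N + P
J(K) = 34 + K (J(K) = K + (28 + 6) = K + 34 = 34 + K)
Y(z) = 5*z² (Y(z) = z²*5 = 5*z²)
Y(J(-6))² = (5*(34 - 6)²)² = (5*28²)² = (5*784)² = 3920² = 15366400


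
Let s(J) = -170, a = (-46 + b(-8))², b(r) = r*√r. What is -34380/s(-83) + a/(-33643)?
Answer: 6802198/33643 - 1472*I*√2/33643 ≈ 202.19 - 0.061877*I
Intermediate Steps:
b(r) = r^(3/2)
a = (-46 - 16*I*√2)² (a = (-46 + (-8)^(3/2))² = (-46 - 16*I*√2)² ≈ 1604.0 + 2081.7*I)
-34380/s(-83) + a/(-33643) = -34380/(-170) + (1604 + 1472*I*√2)/(-33643) = -34380*(-1/170) + (1604 + 1472*I*√2)*(-1/33643) = 3438/17 + (-1604/33643 - 1472*I*√2/33643) = 6802198/33643 - 1472*I*√2/33643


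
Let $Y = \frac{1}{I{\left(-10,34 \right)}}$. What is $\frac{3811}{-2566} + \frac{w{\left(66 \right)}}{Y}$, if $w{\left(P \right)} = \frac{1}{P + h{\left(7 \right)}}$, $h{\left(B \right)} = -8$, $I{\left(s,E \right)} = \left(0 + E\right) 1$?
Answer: $- \frac{66897}{74414} \approx -0.89898$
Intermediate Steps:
$I{\left(s,E \right)} = E$ ($I{\left(s,E \right)} = E 1 = E$)
$Y = \frac{1}{34} \approx 0.029412$
$w{\left(P \right)} = \frac{1}{-8 + P}$ ($w{\left(P \right)} = \frac{1}{P - 8} = \frac{1}{-8 + P}$)
$\frac{3811}{-2566} + \frac{w{\left(66 \right)}}{Y} = \frac{3811}{-2566} + \frac{\frac{1}{\frac{1}{34}}}{-8 + 66} = 3811 \left(- \frac{1}{2566}\right) + \frac{1}{58} \cdot 34 = - \frac{3811}{2566} + \frac{1}{58} \cdot 34 = - \frac{3811}{2566} + \frac{17}{29} = - \frac{66897}{74414}$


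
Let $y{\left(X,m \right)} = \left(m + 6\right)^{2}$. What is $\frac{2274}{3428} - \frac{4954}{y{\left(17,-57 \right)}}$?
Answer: $- \frac{5533819}{4458114} \approx -1.2413$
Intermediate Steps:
$y{\left(X,m \right)} = \left(6 + m\right)^{2}$
$\frac{2274}{3428} - \frac{4954}{y{\left(17,-57 \right)}} = \frac{2274}{3428} - \frac{4954}{\left(6 - 57\right)^{2}} = 2274 \cdot \frac{1}{3428} - \frac{4954}{\left(-51\right)^{2}} = \frac{1137}{1714} - \frac{4954}{2601} = - \frac{5533819}{4458114}$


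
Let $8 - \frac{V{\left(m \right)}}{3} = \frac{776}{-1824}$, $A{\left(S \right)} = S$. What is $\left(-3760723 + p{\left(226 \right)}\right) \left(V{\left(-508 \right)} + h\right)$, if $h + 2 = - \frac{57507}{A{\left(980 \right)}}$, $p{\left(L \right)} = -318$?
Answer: $\frac{619845884087}{4655} \approx 1.3316 \cdot 10^{8}$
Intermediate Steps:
$V{\left(m \right)} = \frac{1921}{76}$ ($V{\left(m \right)} = 24 - 3 \frac{776}{-1824} = 24 - 3 \cdot 776 \left(- \frac{1}{1824}\right) = 24 - - \frac{97}{76} = 24 + \frac{97}{76} = \frac{1921}{76}$)
$h = - \frac{59467}{980}$ ($h = -2 - \frac{57507}{980} = - \frac{59467}{980} \approx -60.681$)
$\left(-3760723 + p{\left(226 \right)}\right) \left(V{\left(-508 \right)} + h\right) = \left(-3760723 - 318\right) \left(\frac{1921}{76} - \frac{59467}{980}\right) = \left(-3761041\right) \left(- \frac{164807}{4655}\right) = \frac{619845884087}{4655}$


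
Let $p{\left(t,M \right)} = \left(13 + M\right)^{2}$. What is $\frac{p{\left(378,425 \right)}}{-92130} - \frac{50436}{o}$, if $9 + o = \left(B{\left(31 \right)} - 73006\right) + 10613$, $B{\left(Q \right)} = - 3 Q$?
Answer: $- \frac{48950814}{38384429} \approx -1.2753$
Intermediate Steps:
$o = -62495$ ($o = -9 + \left(\left(\left(-3\right) 31 - 73006\right) + 10613\right) = -9 + \left(\left(-93 - 73006\right) + 10613\right) = -9 + \left(-73099 + 10613\right) = -9 - 62486 = -62495$)
$\frac{p{\left(378,425 \right)}}{-92130} - \frac{50436}{o} = \frac{\left(13 + 425\right)^{2}}{-92130} - \frac{50436}{-62495} = 438^{2} \left(- \frac{1}{92130}\right) - - \frac{50436}{62495} = 191844 \left(- \frac{1}{92130}\right) + \frac{50436}{62495} = - \frac{31974}{15355} + \frac{50436}{62495} = - \frac{48950814}{38384429}$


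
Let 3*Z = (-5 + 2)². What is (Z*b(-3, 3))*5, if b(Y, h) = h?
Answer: 45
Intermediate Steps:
Z = 3 (Z = (-5 + 2)²/3 = (⅓)*(-3)² = (⅓)*9 = 3)
(Z*b(-3, 3))*5 = (3*3)*5 = 9*5 = 45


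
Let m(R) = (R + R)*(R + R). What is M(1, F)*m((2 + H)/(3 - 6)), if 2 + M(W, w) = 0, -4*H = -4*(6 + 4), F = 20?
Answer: -128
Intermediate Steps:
H = 10 (H = -(-1)*(6 + 4) = -(-1)*10 = -1/4*(-40) = 10)
M(W, w) = -2 (M(W, w) = -2 + 0 = -2)
m(R) = 4*R**2 (m(R) = (2*R)*(2*R) = 4*R**2)
M(1, F)*m((2 + H)/(3 - 6)) = -8*((2 + 10)/(3 - 6))**2 = -8*(12/(-3))**2 = -8*(12*(-1/3))**2 = -8*(-4)**2 = -8*16 = -2*64 = -128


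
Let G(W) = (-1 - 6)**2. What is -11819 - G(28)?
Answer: -11868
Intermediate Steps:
G(W) = 49 (G(W) = (-7)**2 = 49)
-11819 - G(28) = -11819 - 1*49 = -11819 - 49 = -11868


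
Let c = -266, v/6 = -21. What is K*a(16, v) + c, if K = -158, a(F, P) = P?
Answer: 19642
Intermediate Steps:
v = -126 (v = 6*(-21) = -126)
K*a(16, v) + c = -158*(-126) - 266 = 19908 - 266 = 19642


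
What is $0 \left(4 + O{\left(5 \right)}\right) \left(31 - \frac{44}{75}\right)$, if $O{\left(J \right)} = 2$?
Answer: $0$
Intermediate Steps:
$0 \left(4 + O{\left(5 \right)}\right) \left(31 - \frac{44}{75}\right) = 0 \left(4 + 2\right) \left(31 - \frac{44}{75}\right) = 0 \cdot 6 \left(31 - 44 \cdot \frac{1}{75}\right) = 0 \left(31 - \frac{44}{75}\right) = 0 \cdot \frac{2281}{75} = 0$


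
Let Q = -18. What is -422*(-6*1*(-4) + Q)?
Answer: -2532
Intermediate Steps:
-422*(-6*1*(-4) + Q) = -422*(-6*1*(-4) - 18) = -422*(-6*(-4) - 18) = -422*(24 - 18) = -422*6 = -2532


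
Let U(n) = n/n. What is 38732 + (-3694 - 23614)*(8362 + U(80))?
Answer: -228338072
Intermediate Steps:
U(n) = 1
38732 + (-3694 - 23614)*(8362 + U(80)) = 38732 + (-3694 - 23614)*(8362 + 1) = 38732 - 27308*8363 = 38732 - 228376804 = -228338072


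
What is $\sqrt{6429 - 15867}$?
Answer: $11 i \sqrt{78} \approx 97.149 i$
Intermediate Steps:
$\sqrt{6429 - 15867} = \sqrt{-9438} = 11 i \sqrt{78}$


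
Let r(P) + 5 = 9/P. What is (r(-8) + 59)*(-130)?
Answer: -27495/4 ≈ -6873.8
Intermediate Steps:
r(P) = -5 + 9/P
(r(-8) + 59)*(-130) = ((-5 + 9/(-8)) + 59)*(-130) = ((-5 + 9*(-⅛)) + 59)*(-130) = ((-5 - 9/8) + 59)*(-130) = (-49/8 + 59)*(-130) = (423/8)*(-130) = -27495/4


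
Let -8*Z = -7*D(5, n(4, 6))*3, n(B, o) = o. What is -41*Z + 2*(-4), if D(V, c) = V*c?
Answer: -12947/4 ≈ -3236.8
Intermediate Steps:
Z = 315/4 (Z = -(-35*6)*3/8 = -(-7*30)*3/8 = -(-105)*3/4 = -⅛*(-630) = 315/4 ≈ 78.750)
-41*Z + 2*(-4) = -41*315/4 + 2*(-4) = -12915/4 - 8 = -12947/4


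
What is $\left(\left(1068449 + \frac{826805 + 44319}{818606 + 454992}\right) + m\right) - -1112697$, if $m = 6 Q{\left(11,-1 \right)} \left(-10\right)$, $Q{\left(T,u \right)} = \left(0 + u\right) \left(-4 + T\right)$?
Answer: $\frac{1389219482796}{636799} \approx 2.1816 \cdot 10^{6}$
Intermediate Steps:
$Q{\left(T,u \right)} = u \left(-4 + T\right)$
$m = 420$ ($m = 6 \left(- (-4 + 11)\right) \left(-10\right) = 6 \left(\left(-1\right) 7\right) \left(-10\right) = 6 \left(-7\right) \left(-10\right) = \left(-42\right) \left(-10\right) = 420$)
$\left(\left(1068449 + \frac{826805 + 44319}{818606 + 454992}\right) + m\right) - -1112697 = \left(\left(1068449 + \frac{826805 + 44319}{818606 + 454992}\right) + 420\right) - -1112697 = \left(\left(1068449 + \frac{871124}{1273598}\right) + 420\right) + 1112697 = \left(\left(1068449 + 871124 \cdot \frac{1}{1273598}\right) + 420\right) + 1112697 = \left(\left(1068449 + \frac{435562}{636799}\right) + 420\right) + 1112697 = \left(\frac{680387690313}{636799} + 420\right) + 1112697 = \frac{680655145893}{636799} + 1112697 = \frac{1389219482796}{636799}$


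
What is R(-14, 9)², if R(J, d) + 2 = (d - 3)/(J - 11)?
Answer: 3136/625 ≈ 5.0176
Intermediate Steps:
R(J, d) = -2 + (-3 + d)/(-11 + J) (R(J, d) = -2 + (d - 3)/(J - 11) = -2 + (-3 + d)/(-11 + J))
R(-14, 9)² = ((19 + 9 - 2*(-14))/(-11 - 14))² = ((19 + 9 + 28)/(-25))² = (-1/25*56)² = (-56/25)² = 3136/625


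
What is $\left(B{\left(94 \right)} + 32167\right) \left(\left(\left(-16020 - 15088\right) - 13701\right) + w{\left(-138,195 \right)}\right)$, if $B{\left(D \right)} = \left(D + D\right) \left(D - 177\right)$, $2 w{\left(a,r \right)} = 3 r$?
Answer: $- \frac{1474653579}{2} \approx -7.3733 \cdot 10^{8}$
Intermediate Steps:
$w{\left(a,r \right)} = \frac{3 r}{2}$
$B{\left(D \right)} = 2 D \left(-177 + D\right)$
$\left(B{\left(94 \right)} + 32167\right) \left(\left(\left(-16020 - 15088\right) - 13701\right) + w{\left(-138,195 \right)}\right) = \left(2 \cdot 94 \left(-177 + 94\right) + 32167\right) \left(\left(\left(-16020 - 15088\right) - 13701\right) + \frac{3}{2} \cdot 195\right) = \left(2 \cdot 94 \left(-83\right) + 32167\right) \left(\left(-31108 - 13701\right) + \frac{585}{2}\right) = \left(-15604 + 32167\right) \left(-44809 + \frac{585}{2}\right) = 16563 \left(- \frac{89033}{2}\right) = - \frac{1474653579}{2}$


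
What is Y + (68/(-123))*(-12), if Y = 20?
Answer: 1092/41 ≈ 26.634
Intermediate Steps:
Y + (68/(-123))*(-12) = 20 + (68/(-123))*(-12) = 20 + (68*(-1/123))*(-12) = 20 - 68/123*(-12) = 20 + 272/41 = 1092/41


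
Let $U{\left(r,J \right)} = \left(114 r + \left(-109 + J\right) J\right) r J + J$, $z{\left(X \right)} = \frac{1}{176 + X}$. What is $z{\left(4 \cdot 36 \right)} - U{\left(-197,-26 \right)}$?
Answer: $\frac{31056538241}{320} \approx 9.7052 \cdot 10^{7}$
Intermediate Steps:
$U{\left(r,J \right)} = J + J r \left(114 r + J \left(-109 + J\right)\right)$ ($U{\left(r,J \right)} = \left(114 r + J \left(-109 + J\right)\right) r J + J = r \left(114 r + J \left(-109 + J\right)\right) J + J = J r \left(114 r + J \left(-109 + J\right)\right) + J = J + J r \left(114 r + J \left(-109 + J\right)\right)$)
$z{\left(4 \cdot 36 \right)} - U{\left(-197,-26 \right)} = \frac{1}{176 + 4 \cdot 36} - - 26 \left(1 + 114 \left(-197\right)^{2} - 197 \left(-26\right)^{2} - \left(-2834\right) \left(-197\right)\right) = \frac{1}{176 + 144} - - 26 \left(1 + 114 \cdot 38809 - 133172 - 558298\right) = \frac{1}{320} - - 26 \left(1 + 4424226 - 133172 - 558298\right) = \frac{1}{320} - \left(-26\right) 3732757 = \frac{1}{320} - -97051682 = \frac{1}{320} + 97051682 = \frac{31056538241}{320}$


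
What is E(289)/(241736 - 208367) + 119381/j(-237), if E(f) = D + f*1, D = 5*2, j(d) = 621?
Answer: 1327936756/6907383 ≈ 192.25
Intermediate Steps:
D = 10
E(f) = 10 + f (E(f) = 10 + f*1 = 10 + f)
E(289)/(241736 - 208367) + 119381/j(-237) = (10 + 289)/(241736 - 208367) + 119381/621 = 299/33369 + 119381*(1/621) = 299*(1/33369) + 119381/621 = 299/33369 + 119381/621 = 1327936756/6907383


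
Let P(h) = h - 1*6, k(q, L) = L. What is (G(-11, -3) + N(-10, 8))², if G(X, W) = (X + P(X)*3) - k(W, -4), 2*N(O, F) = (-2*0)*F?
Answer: 3364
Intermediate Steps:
P(h) = -6 + h (P(h) = h - 6 = -6 + h)
N(O, F) = 0 (N(O, F) = ((-2*0)*F)/2 = (0*F)/2 = (½)*0 = 0)
G(X, W) = -14 + 4*X (G(X, W) = (X + (-6 + X)*3) - 1*(-4) = (X + (-18 + 3*X)) + 4 = (-18 + 4*X) + 4 = -14 + 4*X)
(G(-11, -3) + N(-10, 8))² = ((-14 + 4*(-11)) + 0)² = ((-14 - 44) + 0)² = (-58 + 0)² = (-58)² = 3364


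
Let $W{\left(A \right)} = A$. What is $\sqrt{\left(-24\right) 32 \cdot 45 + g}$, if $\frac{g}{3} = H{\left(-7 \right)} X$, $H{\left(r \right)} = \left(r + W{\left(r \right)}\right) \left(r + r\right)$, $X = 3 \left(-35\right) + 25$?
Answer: $40 i \sqrt{51} \approx 285.66 i$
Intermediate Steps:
$X = -80$ ($X = -105 + 25 = -80$)
$H{\left(r \right)} = 4 r^{2}$ ($H{\left(r \right)} = \left(r + r\right) \left(r + r\right) = 2 r 2 r = 4 r^{2}$)
$g = -47040$ ($g = 3 \cdot 4 \left(-7\right)^{2} \left(-80\right) = 3 \cdot 4 \cdot 49 \left(-80\right) = 3 \cdot 196 \left(-80\right) = 3 \left(-15680\right) = -47040$)
$\sqrt{\left(-24\right) 32 \cdot 45 + g} = \sqrt{\left(-24\right) 32 \cdot 45 - 47040} = \sqrt{\left(-768\right) 45 - 47040} = \sqrt{-34560 - 47040} = \sqrt{-81600} = 40 i \sqrt{51}$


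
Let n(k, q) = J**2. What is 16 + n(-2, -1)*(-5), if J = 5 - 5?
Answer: 16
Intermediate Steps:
J = 0
n(k, q) = 0 (n(k, q) = 0**2 = 0)
16 + n(-2, -1)*(-5) = 16 + 0*(-5) = 16 + 0 = 16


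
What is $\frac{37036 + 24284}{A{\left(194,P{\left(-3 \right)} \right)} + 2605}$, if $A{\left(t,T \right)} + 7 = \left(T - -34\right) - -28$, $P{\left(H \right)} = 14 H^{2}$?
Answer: $\frac{4380}{199} \approx 22.01$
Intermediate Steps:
$A{\left(t,T \right)} = 55 + T$ ($A{\left(t,T \right)} = -7 + \left(\left(T - -34\right) - -28\right) = -7 + \left(\left(T + 34\right) + 28\right) = -7 + \left(\left(34 + T\right) + 28\right) = -7 + \left(62 + T\right) = 55 + T$)
$\frac{37036 + 24284}{A{\left(194,P{\left(-3 \right)} \right)} + 2605} = \frac{37036 + 24284}{\left(55 + 14 \left(-3\right)^{2}\right) + 2605} = \frac{61320}{\left(55 + 14 \cdot 9\right) + 2605} = \frac{61320}{\left(55 + 126\right) + 2605} = \frac{61320}{181 + 2605} = \frac{61320}{2786} = 61320 \cdot \frac{1}{2786} = \frac{4380}{199}$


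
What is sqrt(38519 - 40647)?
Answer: 4*I*sqrt(133) ≈ 46.13*I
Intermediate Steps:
sqrt(38519 - 40647) = sqrt(-2128) = 4*I*sqrt(133)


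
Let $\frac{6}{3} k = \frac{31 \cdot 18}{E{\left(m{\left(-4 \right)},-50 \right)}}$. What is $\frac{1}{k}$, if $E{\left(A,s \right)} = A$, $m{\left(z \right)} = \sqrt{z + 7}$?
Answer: $\frac{\sqrt{3}}{279} \approx 0.0062081$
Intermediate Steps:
$m{\left(z \right)} = \sqrt{7 + z}$
$k = 93 \sqrt{3}$ ($k = \frac{31 \cdot 18 \frac{1}{\sqrt{7 - 4}}}{2} = \frac{558 \frac{1}{\sqrt{3}}}{2} = \frac{558 \frac{\sqrt{3}}{3}}{2} = \frac{186 \sqrt{3}}{2} = 93 \sqrt{3} \approx 161.08$)
$\frac{1}{k} = \frac{1}{93 \sqrt{3}} = \frac{\sqrt{3}}{279}$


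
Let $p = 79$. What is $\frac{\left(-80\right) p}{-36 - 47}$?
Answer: $\frac{6320}{83} \approx 76.145$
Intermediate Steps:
$\frac{\left(-80\right) p}{-36 - 47} = \frac{\left(-80\right) 79}{-36 - 47} = - \frac{6320}{-83} = \left(-6320\right) \left(- \frac{1}{83}\right) = \frac{6320}{83}$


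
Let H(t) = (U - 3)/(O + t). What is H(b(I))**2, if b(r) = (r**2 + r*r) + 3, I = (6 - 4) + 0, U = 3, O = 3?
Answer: 0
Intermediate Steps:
I = 2 (I = 2 + 0 = 2)
b(r) = 3 + 2*r**2 (b(r) = (r**2 + r**2) + 3 = 2*r**2 + 3 = 3 + 2*r**2)
H(t) = 0 (H(t) = (3 - 3)/(3 + t) = 0/(3 + t) = 0)
H(b(I))**2 = 0**2 = 0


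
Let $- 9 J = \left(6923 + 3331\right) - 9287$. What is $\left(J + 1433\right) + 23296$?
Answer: $\frac{221594}{9} \approx 24622.0$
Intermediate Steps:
$J = - \frac{967}{9}$ ($J = - \frac{\left(6923 + 3331\right) - 9287}{9} = - \frac{10254 - 9287}{9} = \left(- \frac{1}{9}\right) 967 = - \frac{967}{9} \approx -107.44$)
$\left(J + 1433\right) + 23296 = \left(- \frac{967}{9} + 1433\right) + 23296 = \frac{11930}{9} + 23296 = \frac{221594}{9}$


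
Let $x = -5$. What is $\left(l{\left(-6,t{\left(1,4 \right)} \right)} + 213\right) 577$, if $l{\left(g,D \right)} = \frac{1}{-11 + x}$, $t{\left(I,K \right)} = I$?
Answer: $\frac{1965839}{16} \approx 1.2287 \cdot 10^{5}$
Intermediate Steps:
$l{\left(g,D \right)} = - \frac{1}{16}$ ($l{\left(g,D \right)} = \frac{1}{-11 - 5} = \frac{1}{-16} = - \frac{1}{16}$)
$\left(l{\left(-6,t{\left(1,4 \right)} \right)} + 213\right) 577 = \left(- \frac{1}{16} + 213\right) 577 = \frac{3407}{16} \cdot 577 = \frac{1965839}{16}$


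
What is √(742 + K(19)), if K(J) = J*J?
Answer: √1103 ≈ 33.211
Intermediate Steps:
K(J) = J²
√(742 + K(19)) = √(742 + 19²) = √(742 + 361) = √1103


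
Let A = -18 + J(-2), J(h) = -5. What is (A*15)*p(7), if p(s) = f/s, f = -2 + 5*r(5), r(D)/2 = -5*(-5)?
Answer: -85560/7 ≈ -12223.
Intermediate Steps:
r(D) = 50 (r(D) = 2*(-5*(-5)) = 2*25 = 50)
A = -23 (A = -18 - 5 = -23)
f = 248 (f = -2 + 5*50 = -2 + 250 = 248)
p(s) = 248/s
(A*15)*p(7) = (-23*15)*(248/7) = -85560/7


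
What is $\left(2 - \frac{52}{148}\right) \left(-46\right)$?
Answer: $- \frac{2806}{37} \approx -75.838$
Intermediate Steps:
$\left(2 - \frac{52}{148}\right) \left(-46\right) = \left(2 - \frac{13}{37}\right) \left(-46\right) = \frac{61}{37} \left(-46\right) = - \frac{2806}{37}$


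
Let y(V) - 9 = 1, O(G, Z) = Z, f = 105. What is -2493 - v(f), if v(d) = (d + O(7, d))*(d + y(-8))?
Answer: -26643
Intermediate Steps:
y(V) = 10 (y(V) = 9 + 1 = 10)
v(d) = 2*d*(10 + d) (v(d) = (d + d)*(d + 10) = (2*d)*(10 + d) = 2*d*(10 + d))
-2493 - v(f) = -2493 - 2*105*(10 + 105) = -2493 - 2*105*115 = -2493 - 1*24150 = -2493 - 24150 = -26643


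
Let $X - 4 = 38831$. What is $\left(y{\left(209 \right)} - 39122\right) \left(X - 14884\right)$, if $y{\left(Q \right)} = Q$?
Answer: $-932005263$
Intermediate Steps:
$X = 38835$ ($X = 4 + 38831 = 38835$)
$\left(y{\left(209 \right)} - 39122\right) \left(X - 14884\right) = \left(209 - 39122\right) \left(38835 - 14884\right) = \left(-38913\right) 23951 = -932005263$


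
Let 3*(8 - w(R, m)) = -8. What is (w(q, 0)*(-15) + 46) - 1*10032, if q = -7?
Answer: -10146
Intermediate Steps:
w(R, m) = 32/3 (w(R, m) = 8 - 1/3*(-8) = 8 + 8/3 = 32/3)
(w(q, 0)*(-15) + 46) - 1*10032 = ((32/3)*(-15) + 46) - 1*10032 = (-160 + 46) - 10032 = -114 - 10032 = -10146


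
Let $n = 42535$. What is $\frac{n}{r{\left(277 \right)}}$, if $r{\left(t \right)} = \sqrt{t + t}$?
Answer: $\frac{42535 \sqrt{554}}{554} \approx 1807.1$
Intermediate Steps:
$r{\left(t \right)} = \sqrt{2} \sqrt{t}$ ($r{\left(t \right)} = \sqrt{2 t} = \sqrt{2} \sqrt{t}$)
$\frac{n}{r{\left(277 \right)}} = \frac{42535}{\sqrt{2} \sqrt{277}} = \frac{42535}{\sqrt{554}} = 42535 \frac{\sqrt{554}}{554} = \frac{42535 \sqrt{554}}{554}$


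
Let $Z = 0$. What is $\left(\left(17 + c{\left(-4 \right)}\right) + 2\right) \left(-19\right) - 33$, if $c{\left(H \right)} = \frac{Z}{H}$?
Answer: $-394$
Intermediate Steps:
$c{\left(H \right)} = 0$ ($c{\left(H \right)} = \frac{0}{H} = 0$)
$\left(\left(17 + c{\left(-4 \right)}\right) + 2\right) \left(-19\right) - 33 = \left(\left(17 + 0\right) + 2\right) \left(-19\right) - 33 = \left(17 + 2\right) \left(-19\right) - 33 = 19 \left(-19\right) - 33 = -361 - 33 = -394$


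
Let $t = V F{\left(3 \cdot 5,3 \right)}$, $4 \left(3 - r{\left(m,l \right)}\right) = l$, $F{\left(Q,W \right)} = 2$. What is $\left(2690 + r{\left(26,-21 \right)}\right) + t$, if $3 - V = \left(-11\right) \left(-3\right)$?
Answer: $\frac{10553}{4} \approx 2638.3$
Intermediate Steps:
$r{\left(m,l \right)} = 3 - \frac{l}{4}$
$V = -30$ ($V = 3 - \left(-11\right) \left(-3\right) = 3 - 33 = -30$)
$t = -60$ ($t = \left(-30\right) 2 = -60$)
$\left(2690 + r{\left(26,-21 \right)}\right) + t = \left(2690 + \left(3 - - \frac{21}{4}\right)\right) - 60 = \left(2690 + \left(3 + \frac{21}{4}\right)\right) - 60 = \left(2690 + \frac{33}{4}\right) - 60 = \frac{10793}{4} - 60 = \frac{10553}{4}$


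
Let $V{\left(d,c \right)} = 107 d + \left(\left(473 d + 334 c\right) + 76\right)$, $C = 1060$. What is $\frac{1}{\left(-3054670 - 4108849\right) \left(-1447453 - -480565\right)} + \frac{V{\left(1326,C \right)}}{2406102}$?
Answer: $\frac{1296602591074200169}{2777572291557172824} \approx 0.46681$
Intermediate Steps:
$V{\left(d,c \right)} = 76 + 334 c + 580 d$ ($V{\left(d,c \right)} = 107 d + \left(\left(334 c + 473 d\right) + 76\right) = 107 d + \left(76 + 334 c + 473 d\right) = 76 + 334 c + 580 d$)
$\frac{1}{\left(-3054670 - 4108849\right) \left(-1447453 - -480565\right)} + \frac{V{\left(1326,C \right)}}{2406102} = \frac{1}{\left(-3054670 - 4108849\right) \left(-1447453 - -480565\right)} + \frac{76 + 334 \cdot 1060 + 580 \cdot 1326}{2406102} = \frac{1}{\left(-7163519\right) \left(-1447453 + 480565\right)} + \left(76 + 354040 + 769080\right) \frac{1}{2406102} = - \frac{1}{7163519 \left(-966888\right)} + 1123196 \cdot \frac{1}{2406102} = \left(- \frac{1}{7163519}\right) \left(- \frac{1}{966888}\right) + \frac{561598}{1203051} = \frac{1}{6926320558872} + \frac{561598}{1203051} = \frac{1296602591074200169}{2777572291557172824}$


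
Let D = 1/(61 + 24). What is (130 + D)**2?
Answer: 122124601/7225 ≈ 16903.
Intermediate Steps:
D = 1/85 ≈ 0.011765
(130 + D)**2 = (130 + 1/85)**2 = (11051/85)**2 = 122124601/7225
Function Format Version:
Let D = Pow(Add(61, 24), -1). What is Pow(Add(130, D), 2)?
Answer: Rational(122124601, 7225) ≈ 16903.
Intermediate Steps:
D = Rational(1, 85) (D = Pow(85, -1) = Rational(1, 85) ≈ 0.011765)
Pow(Add(130, D), 2) = Pow(Add(130, Rational(1, 85)), 2) = Pow(Rational(11051, 85), 2) = Rational(122124601, 7225)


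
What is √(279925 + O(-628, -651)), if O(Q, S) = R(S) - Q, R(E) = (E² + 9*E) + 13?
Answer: 6*√19403 ≈ 835.77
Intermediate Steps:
R(E) = 13 + E² + 9*E
O(Q, S) = 13 + S² - Q + 9*S (O(Q, S) = (13 + S² + 9*S) - Q = 13 + S² - Q + 9*S)
√(279925 + O(-628, -651)) = √(279925 + (13 + (-651)² - 1*(-628) + 9*(-651))) = √(279925 + (13 + 423801 + 628 - 5859)) = √(279925 + 418583) = √698508 = 6*√19403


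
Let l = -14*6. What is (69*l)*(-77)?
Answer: 446292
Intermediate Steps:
l = -84
(69*l)*(-77) = (69*(-84))*(-77) = -5796*(-77) = 446292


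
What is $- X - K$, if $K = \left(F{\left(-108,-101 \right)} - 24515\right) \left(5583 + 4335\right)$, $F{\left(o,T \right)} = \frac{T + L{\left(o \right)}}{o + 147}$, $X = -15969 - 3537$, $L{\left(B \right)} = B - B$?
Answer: $\frac{3161404494}{13} \approx 2.4318 \cdot 10^{8}$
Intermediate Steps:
$L{\left(B \right)} = 0$
$X = -19506$ ($X = -15969 - 3537 = -19506$)
$F{\left(o,T \right)} = \frac{T}{147 + o}$ ($F{\left(o,T \right)} = \frac{T + 0}{o + 147} = \frac{T}{147 + o}$)
$K = - \frac{3161150916}{13}$ ($K = \left(- \frac{101}{147 - 108} - 24515\right) \left(5583 + 4335\right) = \left(- \frac{101}{39} - 24515\right) 9918 = \left(- \frac{956186}{39}\right) 9918 = - \frac{3161150916}{13} \approx -2.4317 \cdot 10^{8}$)
$- X - K = \left(-1\right) \left(-19506\right) - - \frac{3161150916}{13} = 19506 + \frac{3161150916}{13} = \frac{3161404494}{13}$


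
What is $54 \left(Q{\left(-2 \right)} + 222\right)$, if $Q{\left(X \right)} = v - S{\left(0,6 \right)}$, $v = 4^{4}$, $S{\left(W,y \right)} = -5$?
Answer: $26082$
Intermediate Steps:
$v = 256$
$Q{\left(X \right)} = 261$ ($Q{\left(X \right)} = 256 - -5 = 256 + 5 = 261$)
$54 \left(Q{\left(-2 \right)} + 222\right) = 54 \left(261 + 222\right) = 54 \cdot 483 = 26082$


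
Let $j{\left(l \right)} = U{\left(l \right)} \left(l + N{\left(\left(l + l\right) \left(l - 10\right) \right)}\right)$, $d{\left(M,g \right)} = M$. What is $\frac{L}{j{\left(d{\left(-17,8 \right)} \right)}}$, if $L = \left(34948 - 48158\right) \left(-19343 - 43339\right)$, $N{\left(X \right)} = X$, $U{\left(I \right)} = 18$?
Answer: $\frac{138004870}{2703} \approx 51056.0$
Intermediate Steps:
$j{\left(l \right)} = 18 l + 36 l \left(-10 + l\right)$ ($j{\left(l \right)} = 18 \left(l + \left(l + l\right) \left(l - 10\right)\right) = 18 \left(l + 2 l \left(-10 + l\right)\right) = 18 l + 36 l \left(-10 + l\right)$)
$L = 828029220$ ($L = \left(-13210\right) \left(-62682\right) = 828029220$)
$\frac{L}{j{\left(d{\left(-17,8 \right)} \right)}} = \frac{828029220}{18 \left(-17\right) \left(-19 + 2 \left(-17\right)\right)} = \frac{828029220}{18 \left(-17\right) \left(-19 - 34\right)} = \frac{828029220}{18 \left(-17\right) \left(-53\right)} = \frac{828029220}{16218} = 828029220 \cdot \frac{1}{16218} = \frac{138004870}{2703}$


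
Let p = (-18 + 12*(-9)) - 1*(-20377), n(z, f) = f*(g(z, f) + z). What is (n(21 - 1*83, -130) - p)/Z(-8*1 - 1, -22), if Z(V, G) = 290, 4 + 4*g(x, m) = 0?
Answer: -12061/290 ≈ -41.590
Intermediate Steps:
g(x, m) = -1 (g(x, m) = -1 + (¼)*0 = -1 + 0 = -1)
n(z, f) = f*(-1 + z)
p = 20251 (p = (-18 - 108) + 20377 = -126 + 20377 = 20251)
(n(21 - 1*83, -130) - p)/Z(-8*1 - 1, -22) = (-130*(-1 + (21 - 1*83)) - 1*20251)/290 = (-130*(-1 + (21 - 83)) - 20251)*(1/290) = (-130*(-1 - 62) - 20251)*(1/290) = (-130*(-63) - 20251)*(1/290) = (8190 - 20251)*(1/290) = -12061*1/290 = -12061/290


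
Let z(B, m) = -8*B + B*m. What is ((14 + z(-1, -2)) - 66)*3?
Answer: -126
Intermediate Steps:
((14 + z(-1, -2)) - 66)*3 = ((14 - (-8 - 2)) - 66)*3 = ((14 - 1*(-10)) - 66)*3 = ((14 + 10) - 66)*3 = (24 - 66)*3 = -42*3 = -126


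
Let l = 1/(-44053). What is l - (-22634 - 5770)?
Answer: 1251281411/44053 ≈ 28404.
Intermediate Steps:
l = -1/44053 ≈ -2.2700e-5
l - (-22634 - 5770) = -1/44053 - (-22634 - 5770) = -1/44053 - 1*(-28404) = -1/44053 + 28404 = 1251281411/44053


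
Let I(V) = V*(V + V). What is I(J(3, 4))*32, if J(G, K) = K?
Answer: 1024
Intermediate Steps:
I(V) = 2*V**2 (I(V) = V*(2*V) = 2*V**2)
I(J(3, 4))*32 = (2*4**2)*32 = (2*16)*32 = 32*32 = 1024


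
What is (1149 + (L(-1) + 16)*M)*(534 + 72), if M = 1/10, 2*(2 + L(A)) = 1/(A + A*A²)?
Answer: 2788509/4 ≈ 6.9713e+5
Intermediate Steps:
L(A) = -2 + 1/(2*(A + A³)) (L(A) = -2 + 1/(2*(A + A*A²)) = -2 + 1/(2*(A + A³)))
M = ⅒ ≈ 0.10000
(1149 + (L(-1) + 16)*M)*(534 + 72) = (1149 + ((½)*(1 - 4*(-1) - 4*(-1)³)/(-1*(1 + (-1)²)) + 16)*(⅒))*(534 + 72) = (1149 + ((½)*(-1)*(1 + 4 - 4*(-1))/(1 + 1) + 16)*(⅒))*606 = (1149 + ((½)*(-1)*(1 + 4 + 4)/2 + 16)*(⅒))*606 = (1149 + ((½)*(-1)*(½)*9 + 16)*(⅒))*606 = (1149 + (-9/4 + 16)*(⅒))*606 = (1149 + (55/4)*(⅒))*606 = (1149 + 11/8)*606 = (9203/8)*606 = 2788509/4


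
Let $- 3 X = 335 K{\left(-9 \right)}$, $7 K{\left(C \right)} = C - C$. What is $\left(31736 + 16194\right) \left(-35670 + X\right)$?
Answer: $-1709663100$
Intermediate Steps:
$K{\left(C \right)} = 0$ ($K{\left(C \right)} = \frac{C - C}{7} = \frac{1}{7} \cdot 0 = 0$)
$X = 0$ ($X = - \frac{335 \cdot 0}{3} = \left(- \frac{1}{3}\right) 0 = 0$)
$\left(31736 + 16194\right) \left(-35670 + X\right) = \left(31736 + 16194\right) \left(-35670 + 0\right) = 47930 \left(-35670\right) = -1709663100$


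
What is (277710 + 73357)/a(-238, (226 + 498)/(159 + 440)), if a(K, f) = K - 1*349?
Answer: -351067/587 ≈ -598.07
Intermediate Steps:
a(K, f) = -349 + K (a(K, f) = K - 349 = -349 + K)
(277710 + 73357)/a(-238, (226 + 498)/(159 + 440)) = (277710 + 73357)/(-349 - 238) = 351067/(-587) = 351067*(-1/587) = -351067/587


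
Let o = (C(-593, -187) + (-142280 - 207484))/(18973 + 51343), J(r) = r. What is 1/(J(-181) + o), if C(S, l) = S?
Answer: -70316/13077553 ≈ -0.0053768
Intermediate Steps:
o = -350357/70316 (o = (-593 + (-142280 - 207484))/(18973 + 51343) = (-593 - 349764)/70316 = -350357*1/70316 = -350357/70316 ≈ -4.9826)
1/(J(-181) + o) = 1/(-181 - 350357/70316) = 1/(-13077553/70316) = -70316/13077553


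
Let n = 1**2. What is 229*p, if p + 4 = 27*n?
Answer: 5267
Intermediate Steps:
n = 1
p = 23 (p = -4 + 27*1 = -4 + 27 = 23)
229*p = 229*23 = 5267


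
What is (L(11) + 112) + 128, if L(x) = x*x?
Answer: 361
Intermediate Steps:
L(x) = x²
(L(11) + 112) + 128 = (11² + 112) + 128 = (121 + 112) + 128 = 233 + 128 = 361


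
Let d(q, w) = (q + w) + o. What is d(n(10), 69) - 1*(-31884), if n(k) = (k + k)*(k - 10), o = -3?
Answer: 31950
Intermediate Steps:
n(k) = 2*k*(-10 + k) (n(k) = (2*k)*(-10 + k) = 2*k*(-10 + k))
d(q, w) = -3 + q + w (d(q, w) = (q + w) - 3 = -3 + q + w)
d(n(10), 69) - 1*(-31884) = (-3 + 2*10*(-10 + 10) + 69) - 1*(-31884) = (-3 + 2*10*0 + 69) + 31884 = (-3 + 0 + 69) + 31884 = 66 + 31884 = 31950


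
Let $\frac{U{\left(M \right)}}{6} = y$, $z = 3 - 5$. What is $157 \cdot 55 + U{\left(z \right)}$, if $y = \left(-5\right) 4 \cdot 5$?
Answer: $8035$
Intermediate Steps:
$z = -2$
$y = -100$ ($y = \left(-20\right) 5 = -100$)
$U{\left(M \right)} = -600$ ($U{\left(M \right)} = 6 \left(-100\right) = -600$)
$157 \cdot 55 + U{\left(z \right)} = 157 \cdot 55 - 600 = 8635 - 600 = 8035$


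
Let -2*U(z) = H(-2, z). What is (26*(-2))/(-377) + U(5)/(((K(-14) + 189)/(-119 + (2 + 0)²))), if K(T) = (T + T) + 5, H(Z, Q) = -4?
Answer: -3003/2407 ≈ -1.2476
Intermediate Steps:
U(z) = 2 (U(z) = -½*(-4) = 2)
K(T) = 5 + 2*T (K(T) = 2*T + 5 = 5 + 2*T)
(26*(-2))/(-377) + U(5)/(((K(-14) + 189)/(-119 + (2 + 0)²))) = (26*(-2))/(-377) + 2/((((5 + 2*(-14)) + 189)/(-119 + (2 + 0)²))) = -52*(-1/377) + 2/((((5 - 28) + 189)/(-119 + 2²))) = 4/29 + 2/(((-23 + 189)/(-119 + 4))) = 4/29 + 2/((166/(-115))) = 4/29 + 2/((166*(-1/115))) = 4/29 + 2/(-166/115) = 4/29 + 2*(-115/166) = 4/29 - 115/83 = -3003/2407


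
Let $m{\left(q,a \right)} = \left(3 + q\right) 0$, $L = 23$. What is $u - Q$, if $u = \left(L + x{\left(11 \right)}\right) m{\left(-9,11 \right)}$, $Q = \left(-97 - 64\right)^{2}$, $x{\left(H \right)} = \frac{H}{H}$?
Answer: $-25921$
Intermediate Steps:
$x{\left(H \right)} = 1$
$m{\left(q,a \right)} = 0$
$Q = 25921$ ($Q = \left(-161\right)^{2} = 25921$)
$u = 0$ ($u = \left(23 + 1\right) 0 = 24 \cdot 0 = 0$)
$u - Q = 0 - 25921 = -25921$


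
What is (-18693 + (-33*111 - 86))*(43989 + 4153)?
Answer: -1080402764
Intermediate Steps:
(-18693 + (-33*111 - 86))*(43989 + 4153) = (-18693 + (-3663 - 86))*48142 = (-18693 - 3749)*48142 = -22442*48142 = -1080402764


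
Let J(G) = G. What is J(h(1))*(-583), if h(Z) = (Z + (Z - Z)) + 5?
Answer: -3498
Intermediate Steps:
h(Z) = 5 + Z (h(Z) = (Z + 0) + 5 = Z + 5 = 5 + Z)
J(h(1))*(-583) = (5 + 1)*(-583) = 6*(-583) = -3498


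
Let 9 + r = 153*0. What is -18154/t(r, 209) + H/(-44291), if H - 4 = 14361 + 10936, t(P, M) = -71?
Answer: 802262443/3144661 ≈ 255.12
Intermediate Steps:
r = -9 (r = -9 + 153*0 = -9 + 0 = -9)
H = 25301 (H = 4 + (14361 + 10936) = 4 + 25297 = 25301)
-18154/t(r, 209) + H/(-44291) = -18154/(-71) + 25301/(-44291) = -18154*(-1/71) + 25301*(-1/44291) = 18154/71 - 25301/44291 = 802262443/3144661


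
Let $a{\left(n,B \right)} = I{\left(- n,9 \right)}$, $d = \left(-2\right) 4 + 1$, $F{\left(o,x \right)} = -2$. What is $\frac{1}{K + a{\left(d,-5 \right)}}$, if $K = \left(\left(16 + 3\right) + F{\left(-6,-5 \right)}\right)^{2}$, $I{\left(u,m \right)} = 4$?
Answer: $\frac{1}{293} \approx 0.003413$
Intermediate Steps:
$d = -7$ ($d = -8 + 1 = -7$)
$K = 289$ ($K = \left(\left(16 + 3\right) - 2\right)^{2} = \left(19 - 2\right)^{2} = 17^{2} = 289$)
$a{\left(n,B \right)} = 4$
$\frac{1}{K + a{\left(d,-5 \right)}} = \frac{1}{289 + 4} = \frac{1}{293}$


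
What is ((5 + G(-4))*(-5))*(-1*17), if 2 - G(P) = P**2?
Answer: -765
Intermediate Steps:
G(P) = 2 - P**2
((5 + G(-4))*(-5))*(-1*17) = ((5 + (2 - 1*(-4)**2))*(-5))*(-1*17) = ((5 + (2 - 1*16))*(-5))*(-17) = ((5 + (2 - 16))*(-5))*(-17) = ((5 - 14)*(-5))*(-17) = -9*(-5)*(-17) = 45*(-17) = -765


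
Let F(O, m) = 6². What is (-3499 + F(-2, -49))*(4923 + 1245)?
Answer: -21359784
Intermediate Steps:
F(O, m) = 36
(-3499 + F(-2, -49))*(4923 + 1245) = (-3499 + 36)*(4923 + 1245) = -3463*6168 = -21359784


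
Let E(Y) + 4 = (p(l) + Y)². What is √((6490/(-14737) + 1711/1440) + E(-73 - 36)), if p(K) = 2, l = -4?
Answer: √35795203159061590/1768440 ≈ 106.98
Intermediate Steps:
E(Y) = -4 + (2 + Y)²
√((6490/(-14737) + 1711/1440) + E(-73 - 36)) = √((6490/(-14737) + 1711/1440) + (-73 - 36)*(4 + (-73 - 36))) = √((6490*(-1/14737) + 1711*(1/1440)) - 109*(4 - 109)) = √((-6490/14737 + 1711/1440) - 109*(-105)) = √(15869407/21221280 + 11445) = √(242893419007/21221280) = √35795203159061590/1768440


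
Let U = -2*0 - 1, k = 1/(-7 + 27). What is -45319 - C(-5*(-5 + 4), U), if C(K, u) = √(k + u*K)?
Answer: -45319 - 3*I*√55/10 ≈ -45319.0 - 2.2249*I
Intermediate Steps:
k = 1/20 ≈ 0.050000
U = -1 (U = 0 - 1 = -1)
C(K, u) = √(1/20 + K*u) (C(K, u) = √(1/20 + u*K) = √(1/20 + K*u))
-45319 - C(-5*(-5 + 4), U) = -45319 - √(5 + 100*(-5*(-5 + 4))*(-1))/10 = -45319 - √(5 + 100*(-5*(-1))*(-1))/10 = -45319 - √(5 + 100*5*(-1))/10 = -45319 - √(5 - 500)/10 = -45319 - √(-495)/10 = -45319 - 3*I*√55/10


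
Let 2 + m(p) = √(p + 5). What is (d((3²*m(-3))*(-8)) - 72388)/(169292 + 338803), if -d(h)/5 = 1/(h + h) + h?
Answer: -10527557/73165680 + 20735*√2/29266272 ≈ -0.14288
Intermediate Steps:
m(p) = -2 + √(5 + p) (m(p) = -2 + √(p + 5) = -2 + √(5 + p))
d(h) = -5*h - 5/(2*h) (d(h) = -5*(1/(h + h) + h) = -5*(1/(2*h) + h) = -5*(h + 1/(2*h)) = -5*h - 5/(2*h))
(d((3²*m(-3))*(-8)) - 72388)/(169292 + 338803) = ((-5*3²*(-2 + √(5 - 3))*(-8) - 5*(-1/(72*(-2 + √(5 - 3))))/2) - 72388)/(169292 + 338803) = ((-5*9*(-2 + √2)*(-8) - 5*(-1/(72*(-2 + √2)))/2) - 72388)/508095 = ((-5*(-18 + 9*√2)*(-8) - 5*(-1/(8*(-18 + 9*√2)))/2) - 72388)*(1/508095) = ((-5*(144 - 72*√2) - 5/(2*(144 - 72*√2))) - 72388)*(1/508095) = (((-720 + 360*√2) - 5/(2*(144 - 72*√2))) - 72388)*(1/508095) = ((-720 + 360*√2 - 5/(2*(144 - 72*√2))) - 72388)*(1/508095) = (-73108 + 360*√2 - 5/(2*(144 - 72*√2)))*(1/508095) = -10444/72585 - 1/(203238*(144 - 72*√2)) + 8*√2/11291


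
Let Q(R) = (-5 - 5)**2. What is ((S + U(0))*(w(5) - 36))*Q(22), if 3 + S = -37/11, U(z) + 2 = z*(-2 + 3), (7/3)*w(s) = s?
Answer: 2180400/77 ≈ 28317.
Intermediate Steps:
w(s) = 3*s/7
Q(R) = 100 (Q(R) = (-10)**2 = 100)
U(z) = -2 + z (U(z) = -2 + z*(-2 + 3) = -2 + z*1 = -2 + z)
S = -70/11 (S = -3 - 37/11 = -70/11 ≈ -6.3636)
((S + U(0))*(w(5) - 36))*Q(22) = ((-70/11 + (-2 + 0))*((3/7)*5 - 36))*100 = ((-70/11 - 2)*(15/7 - 36))*100 = -92/11*(-237/7)*100 = (21804/77)*100 = 2180400/77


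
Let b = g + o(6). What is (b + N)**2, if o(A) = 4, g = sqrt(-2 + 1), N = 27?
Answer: (31 + I)**2 ≈ 960.0 + 62.0*I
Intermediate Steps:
g = I (g = sqrt(-1) = I ≈ 1.0*I)
b = 4 + I (b = I + 4 = 4 + I ≈ 4.0 + 1.0*I)
(b + N)**2 = ((4 + I) + 27)**2 = (31 + I)**2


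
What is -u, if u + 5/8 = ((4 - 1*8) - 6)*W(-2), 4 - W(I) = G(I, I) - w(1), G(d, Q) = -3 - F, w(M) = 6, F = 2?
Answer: 1205/8 ≈ 150.63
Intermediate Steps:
G(d, Q) = -5 (G(d, Q) = -3 - 1*2 = -3 - 2 = -5)
W(I) = 15 (W(I) = 4 - (-5 - 1*6) = 4 - (-5 - 6) = 4 - 1*(-11) = 4 + 11 = 15)
u = -1205/8 (u = -5/8 + ((4 - 1*8) - 6)*15 = -5/8 + ((4 - 8) - 6)*15 = -5/8 + (-4 - 6)*15 = -5/8 - 10*15 = -5/8 - 150 = -1205/8 ≈ -150.63)
-u = -1*(-1205/8) = 1205/8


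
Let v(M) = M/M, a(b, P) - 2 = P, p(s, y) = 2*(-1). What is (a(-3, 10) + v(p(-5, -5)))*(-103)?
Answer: -1339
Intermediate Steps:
p(s, y) = -2
a(b, P) = 2 + P
v(M) = 1
(a(-3, 10) + v(p(-5, -5)))*(-103) = ((2 + 10) + 1)*(-103) = (12 + 1)*(-103) = 13*(-103) = -1339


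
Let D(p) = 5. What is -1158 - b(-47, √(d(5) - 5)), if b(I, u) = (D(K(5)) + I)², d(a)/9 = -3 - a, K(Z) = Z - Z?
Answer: -2922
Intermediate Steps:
K(Z) = 0
d(a) = -27 - 9*a (d(a) = 9*(-3 - a) = -27 - 9*a)
b(I, u) = (5 + I)²
-1158 - b(-47, √(d(5) - 5)) = -1158 - (5 - 47)² = -1158 - 1*(-42)² = -1158 - 1*1764 = -1158 - 1764 = -2922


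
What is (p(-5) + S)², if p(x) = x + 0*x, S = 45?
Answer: 1600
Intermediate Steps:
p(x) = x (p(x) = x + 0 = x)
(p(-5) + S)² = (-5 + 45)² = 40² = 1600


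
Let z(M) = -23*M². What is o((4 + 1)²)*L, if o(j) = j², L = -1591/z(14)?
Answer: 994375/4508 ≈ 220.58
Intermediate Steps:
L = 1591/4508 (L = -1591/((-23*14²)) = -1591/((-23*196)) = -1591/(-4508) = -1591*(-1/4508) = 1591/4508 ≈ 0.35293)
o((4 + 1)²)*L = ((4 + 1)²)²*(1591/4508) = (5²)²*(1591/4508) = 25²*(1591/4508) = 625*(1591/4508) = 994375/4508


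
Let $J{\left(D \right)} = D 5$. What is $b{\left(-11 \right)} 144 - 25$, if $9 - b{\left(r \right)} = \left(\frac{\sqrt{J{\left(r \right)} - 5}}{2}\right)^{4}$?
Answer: $-31129$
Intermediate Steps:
$J{\left(D \right)} = 5 D$
$b{\left(r \right)} = 9 - \frac{\left(-5 + 5 r\right)^{2}}{16}$ ($b{\left(r \right)} = 9 - \left(\frac{\sqrt{5 r - 5}}{2}\right)^{4} = 9 - \left(\sqrt{-5 + 5 r} \frac{1}{2}\right)^{4} = 9 - \left(\frac{\sqrt{-5 + 5 r}}{2}\right)^{4} = 9 - \frac{\left(-5 + 5 r\right)^{2}}{16}$)
$b{\left(-11 \right)} 144 - 25 = \left(9 - \frac{25 \left(-1 - 11\right)^{2}}{16}\right) 144 - 25 = \left(9 - \frac{25 \left(-12\right)^{2}}{16}\right) 144 - 25 = \left(9 - 225\right) 144 - 25 = \left(-216\right) 144 - 25 = -31104 - 25 = -31129$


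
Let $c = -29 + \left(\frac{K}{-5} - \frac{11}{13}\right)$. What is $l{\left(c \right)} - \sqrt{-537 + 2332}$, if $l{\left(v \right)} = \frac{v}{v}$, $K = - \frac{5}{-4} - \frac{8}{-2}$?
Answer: $1 - \sqrt{1795} \approx -41.367$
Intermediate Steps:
$K = \frac{21}{4}$ ($K = \left(-5\right) \left(- \frac{1}{4}\right) - -4 = \frac{5}{4} + 4 = \frac{21}{4} \approx 5.25$)
$c = - \frac{8033}{260}$ ($c = -29 + \left(\frac{21}{4 \left(-5\right)} - \frac{11}{13}\right) = -29 + \left(\frac{21}{4} \left(- \frac{1}{5}\right) - \frac{11}{13}\right) = -29 - \frac{493}{260} = - \frac{8033}{260} \approx -30.896$)
$l{\left(v \right)} = 1$
$l{\left(c \right)} - \sqrt{-537 + 2332} = 1 - \sqrt{-537 + 2332} = 1 - \sqrt{1795}$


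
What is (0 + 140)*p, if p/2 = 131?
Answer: 36680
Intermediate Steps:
p = 262 (p = 2*131 = 262)
(0 + 140)*p = (0 + 140)*262 = 140*262 = 36680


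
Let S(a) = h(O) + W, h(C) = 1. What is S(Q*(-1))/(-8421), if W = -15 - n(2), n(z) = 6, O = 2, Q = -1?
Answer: 20/8421 ≈ 0.0023750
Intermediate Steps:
W = -21 (W = -15 - 1*6 = -15 - 6 = -21)
S(a) = -20 (S(a) = 1 - 21 = -20)
S(Q*(-1))/(-8421) = -20/(-8421) = -20*(-1/8421) = 20/8421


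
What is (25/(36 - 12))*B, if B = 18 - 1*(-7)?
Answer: 625/24 ≈ 26.042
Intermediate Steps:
B = 25 (B = 18 + 7 = 25)
(25/(36 - 12))*B = (25/(36 - 12))*25 = (25/24)*25 = 625/24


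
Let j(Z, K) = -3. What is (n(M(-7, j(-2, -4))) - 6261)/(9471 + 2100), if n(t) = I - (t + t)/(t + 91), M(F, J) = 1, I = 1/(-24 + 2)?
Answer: -1584050/2927463 ≈ -0.54110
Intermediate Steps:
I = -1/22 (I = 1/(-22) = -1/22 ≈ -0.045455)
n(t) = -1/22 - 2*t/(91 + t) (n(t) = -1/22 - (t + t)/(t + 91) = -1/22 - 2*t/(91 + t))
(n(M(-7, j(-2, -4))) - 6261)/(9471 + 2100) = ((-91 - 45*1)/(22*(91 + 1)) - 6261)/(9471 + 2100) = ((1/22)*(-91 - 45)/92 - 6261)/11571 = ((1/22)*(1/92)*(-136) - 6261)*(1/11571) = (-17/253 - 6261)*(1/11571) = -1584050/253*1/11571 = -1584050/2927463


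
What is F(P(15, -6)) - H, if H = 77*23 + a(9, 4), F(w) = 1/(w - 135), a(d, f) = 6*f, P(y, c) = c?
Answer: -253096/141 ≈ -1795.0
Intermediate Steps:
F(w) = 1/(-135 + w)
H = 1795 (H = 77*23 + 6*4 = 1771 + 24 = 1795)
F(P(15, -6)) - H = 1/(-135 - 6) - 1*1795 = 1/(-141) - 1795 = -1/141 - 1795 = -253096/141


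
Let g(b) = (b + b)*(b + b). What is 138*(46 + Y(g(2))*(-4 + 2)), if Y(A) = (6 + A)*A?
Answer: -90804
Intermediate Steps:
g(b) = 4*b² (g(b) = (2*b)*(2*b) = 4*b²)
Y(A) = A*(6 + A)
138*(46 + Y(g(2))*(-4 + 2)) = 138*(46 + ((4*2²)*(6 + 4*2²))*(-4 + 2)) = 138*(46 + ((4*4)*(6 + 4*4))*(-2)) = 138*(46 + (16*(6 + 16))*(-2)) = 138*(46 + (16*22)*(-2)) = 138*(46 + 352*(-2)) = 138*(46 - 704) = 138*(-658) = -90804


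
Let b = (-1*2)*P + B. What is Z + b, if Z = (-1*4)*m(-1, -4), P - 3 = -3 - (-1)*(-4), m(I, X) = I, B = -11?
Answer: 1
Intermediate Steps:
P = -4 (P = 3 + (-3 - (-1)*(-4)) = 3 + (-3 - 1*4) = 3 + (-3 - 4) = 3 - 7 = -4)
b = -3 (b = -1*2*(-4) - 11 = -2*(-4) - 11 = 8 - 11 = -3)
Z = 4 (Z = -1*4*(-1) = -4*(-1) = 4)
Z + b = 4 - 3 = 1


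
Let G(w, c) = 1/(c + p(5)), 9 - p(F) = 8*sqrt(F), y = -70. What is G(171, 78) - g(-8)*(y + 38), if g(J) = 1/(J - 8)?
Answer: -14411/7249 + 8*sqrt(5)/7249 ≈ -1.9855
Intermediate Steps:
g(J) = 1/(-8 + J)
p(F) = 9 - 8*sqrt(F)
G(w, c) = 1/(9 + c - 8*sqrt(5)) (G(w, c) = 1/(c + (9 - 8*sqrt(5))) = 1/(9 + c - 8*sqrt(5)))
G(171, 78) - g(-8)*(y + 38) = 1/(9 + 78 - 8*sqrt(5)) - (-70 + 38)/(-8 - 8) = 1/(87 - 8*sqrt(5)) - (-32)/(-16) = 1/(87 - 8*sqrt(5)) - (-1)*(-32)/16 = 1/(87 - 8*sqrt(5)) - 1*2 = 1/(87 - 8*sqrt(5)) - 2 = -2 + 1/(87 - 8*sqrt(5))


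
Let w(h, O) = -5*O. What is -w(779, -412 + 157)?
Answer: -1275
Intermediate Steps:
-w(779, -412 + 157) = -(-5)*(-412 + 157) = -(-5)*(-255) = -1*1275 = -1275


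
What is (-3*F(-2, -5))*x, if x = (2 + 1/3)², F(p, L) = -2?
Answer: 98/3 ≈ 32.667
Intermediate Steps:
x = 49/9 (x = (2 + ⅓)² = (7/3)² = 49/9 ≈ 5.4444)
(-3*F(-2, -5))*x = -3*(-2)*(49/9) = 6*(49/9) = 98/3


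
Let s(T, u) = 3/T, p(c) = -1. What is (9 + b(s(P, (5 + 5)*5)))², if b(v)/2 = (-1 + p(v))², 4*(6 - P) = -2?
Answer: 289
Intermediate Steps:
P = 13/2 (P = 6 - ¼*(-2) = 6 + ½ = 13/2 ≈ 6.5000)
b(v) = 8 (b(v) = 2*(-1 - 1)² = 2*(-2)² = 2*4 = 8)
(9 + b(s(P, (5 + 5)*5)))² = (9 + 8)² = 17² = 289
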